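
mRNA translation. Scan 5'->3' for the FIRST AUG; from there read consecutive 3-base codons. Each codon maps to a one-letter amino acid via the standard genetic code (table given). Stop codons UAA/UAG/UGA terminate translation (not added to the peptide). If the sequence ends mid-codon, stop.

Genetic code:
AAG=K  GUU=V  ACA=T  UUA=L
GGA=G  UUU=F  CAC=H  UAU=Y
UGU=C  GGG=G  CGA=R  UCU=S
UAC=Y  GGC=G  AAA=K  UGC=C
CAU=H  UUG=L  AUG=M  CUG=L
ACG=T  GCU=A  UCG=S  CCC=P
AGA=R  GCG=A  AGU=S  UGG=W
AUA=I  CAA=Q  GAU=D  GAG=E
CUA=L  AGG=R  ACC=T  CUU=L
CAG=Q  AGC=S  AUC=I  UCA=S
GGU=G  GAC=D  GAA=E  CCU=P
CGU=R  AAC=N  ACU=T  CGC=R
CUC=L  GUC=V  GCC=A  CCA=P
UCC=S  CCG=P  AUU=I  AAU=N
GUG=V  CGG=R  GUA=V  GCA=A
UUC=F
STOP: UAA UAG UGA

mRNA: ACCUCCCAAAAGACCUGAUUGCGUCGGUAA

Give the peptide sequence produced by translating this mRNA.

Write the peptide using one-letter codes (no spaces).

no AUG start codon found

Answer: (empty: no AUG start codon)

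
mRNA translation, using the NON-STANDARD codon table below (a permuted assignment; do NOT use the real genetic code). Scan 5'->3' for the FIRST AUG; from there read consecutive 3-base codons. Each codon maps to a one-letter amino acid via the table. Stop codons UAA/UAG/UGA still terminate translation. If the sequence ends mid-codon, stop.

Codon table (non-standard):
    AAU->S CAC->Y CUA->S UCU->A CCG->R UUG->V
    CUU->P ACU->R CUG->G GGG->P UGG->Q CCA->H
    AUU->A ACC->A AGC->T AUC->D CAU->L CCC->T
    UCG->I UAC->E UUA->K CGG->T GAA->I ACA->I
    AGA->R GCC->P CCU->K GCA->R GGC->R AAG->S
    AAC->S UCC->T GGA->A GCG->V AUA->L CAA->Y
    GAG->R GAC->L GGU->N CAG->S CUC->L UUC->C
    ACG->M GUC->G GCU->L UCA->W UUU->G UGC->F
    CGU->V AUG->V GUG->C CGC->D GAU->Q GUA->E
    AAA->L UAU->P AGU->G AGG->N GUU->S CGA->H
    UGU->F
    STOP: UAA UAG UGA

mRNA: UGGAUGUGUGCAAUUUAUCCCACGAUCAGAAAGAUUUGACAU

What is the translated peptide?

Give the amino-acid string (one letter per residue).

start AUG at pos 3
pos 3: AUG -> V; peptide=V
pos 6: UGU -> F; peptide=VF
pos 9: GCA -> R; peptide=VFR
pos 12: AUU -> A; peptide=VFRA
pos 15: UAU -> P; peptide=VFRAP
pos 18: CCC -> T; peptide=VFRAPT
pos 21: ACG -> M; peptide=VFRAPTM
pos 24: AUC -> D; peptide=VFRAPTMD
pos 27: AGA -> R; peptide=VFRAPTMDR
pos 30: AAG -> S; peptide=VFRAPTMDRS
pos 33: AUU -> A; peptide=VFRAPTMDRSA
pos 36: UGA -> STOP

Answer: VFRAPTMDRSA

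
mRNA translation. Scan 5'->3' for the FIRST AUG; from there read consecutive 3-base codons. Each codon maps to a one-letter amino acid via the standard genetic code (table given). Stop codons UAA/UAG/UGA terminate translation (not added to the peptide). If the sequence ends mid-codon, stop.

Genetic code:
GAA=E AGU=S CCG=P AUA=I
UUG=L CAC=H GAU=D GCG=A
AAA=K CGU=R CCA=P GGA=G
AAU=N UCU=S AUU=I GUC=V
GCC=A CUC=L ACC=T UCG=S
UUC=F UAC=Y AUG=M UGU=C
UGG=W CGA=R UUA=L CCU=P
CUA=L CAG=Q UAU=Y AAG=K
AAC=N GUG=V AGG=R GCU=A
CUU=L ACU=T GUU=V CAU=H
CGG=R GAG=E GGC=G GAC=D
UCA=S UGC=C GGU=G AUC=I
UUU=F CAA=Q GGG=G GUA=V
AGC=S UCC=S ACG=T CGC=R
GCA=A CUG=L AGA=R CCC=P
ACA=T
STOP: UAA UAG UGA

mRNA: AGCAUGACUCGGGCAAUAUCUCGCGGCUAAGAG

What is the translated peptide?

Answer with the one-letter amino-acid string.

start AUG at pos 3
pos 3: AUG -> M; peptide=M
pos 6: ACU -> T; peptide=MT
pos 9: CGG -> R; peptide=MTR
pos 12: GCA -> A; peptide=MTRA
pos 15: AUA -> I; peptide=MTRAI
pos 18: UCU -> S; peptide=MTRAIS
pos 21: CGC -> R; peptide=MTRAISR
pos 24: GGC -> G; peptide=MTRAISRG
pos 27: UAA -> STOP

Answer: MTRAISRG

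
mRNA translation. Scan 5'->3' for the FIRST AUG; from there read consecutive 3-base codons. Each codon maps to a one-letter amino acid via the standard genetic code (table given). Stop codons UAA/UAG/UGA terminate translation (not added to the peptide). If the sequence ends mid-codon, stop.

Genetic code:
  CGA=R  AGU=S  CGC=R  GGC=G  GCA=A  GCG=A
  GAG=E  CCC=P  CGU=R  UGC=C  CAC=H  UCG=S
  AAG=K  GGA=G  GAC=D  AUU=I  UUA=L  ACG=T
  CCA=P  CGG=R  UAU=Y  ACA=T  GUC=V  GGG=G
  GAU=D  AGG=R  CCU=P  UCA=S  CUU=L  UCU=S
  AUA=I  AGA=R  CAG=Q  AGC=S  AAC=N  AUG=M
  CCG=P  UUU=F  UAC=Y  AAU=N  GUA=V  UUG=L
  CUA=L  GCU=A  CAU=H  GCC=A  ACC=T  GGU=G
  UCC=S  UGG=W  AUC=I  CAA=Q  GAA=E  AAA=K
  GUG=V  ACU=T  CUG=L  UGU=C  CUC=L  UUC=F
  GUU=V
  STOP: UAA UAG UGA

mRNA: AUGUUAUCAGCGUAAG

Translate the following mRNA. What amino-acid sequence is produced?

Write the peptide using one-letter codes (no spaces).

Answer: MLSA

Derivation:
start AUG at pos 0
pos 0: AUG -> M; peptide=M
pos 3: UUA -> L; peptide=ML
pos 6: UCA -> S; peptide=MLS
pos 9: GCG -> A; peptide=MLSA
pos 12: UAA -> STOP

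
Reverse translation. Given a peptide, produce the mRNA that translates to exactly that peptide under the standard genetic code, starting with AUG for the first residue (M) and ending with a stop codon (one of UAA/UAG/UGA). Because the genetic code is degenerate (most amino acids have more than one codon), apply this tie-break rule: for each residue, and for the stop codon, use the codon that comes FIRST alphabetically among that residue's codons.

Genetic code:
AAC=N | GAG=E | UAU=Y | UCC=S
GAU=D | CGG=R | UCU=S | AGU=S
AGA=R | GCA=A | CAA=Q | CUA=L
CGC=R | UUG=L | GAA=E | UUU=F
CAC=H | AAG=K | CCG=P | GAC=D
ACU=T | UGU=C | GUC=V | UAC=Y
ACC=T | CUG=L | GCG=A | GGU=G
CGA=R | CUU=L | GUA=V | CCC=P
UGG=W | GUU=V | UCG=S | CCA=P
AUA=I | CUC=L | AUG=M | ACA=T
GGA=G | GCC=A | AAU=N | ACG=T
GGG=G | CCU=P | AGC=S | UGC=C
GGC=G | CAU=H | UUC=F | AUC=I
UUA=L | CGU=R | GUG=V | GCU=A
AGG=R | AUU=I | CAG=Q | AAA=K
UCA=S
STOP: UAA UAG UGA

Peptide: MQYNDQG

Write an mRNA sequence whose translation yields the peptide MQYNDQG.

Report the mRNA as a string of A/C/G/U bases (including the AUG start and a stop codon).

Answer: mRNA: AUGCAAUACAACGACCAAGGAUAA

Derivation:
residue 1: M -> AUG (start codon)
residue 2: Q codons sorted = CAA,CAG -> pick first = CAA
residue 3: Y codons sorted = UAC,UAU -> pick first = UAC
residue 4: N codons sorted = AAC,AAU -> pick first = AAC
residue 5: D codons sorted = GAC,GAU -> pick first = GAC
residue 6: Q codons sorted = CAA,CAG -> pick first = CAA
residue 7: G codons sorted = GGA,GGC,GGG,GGU -> pick first = GGA
terminator: stop codons sorted = UAA,UAG,UGA -> pick first = UAA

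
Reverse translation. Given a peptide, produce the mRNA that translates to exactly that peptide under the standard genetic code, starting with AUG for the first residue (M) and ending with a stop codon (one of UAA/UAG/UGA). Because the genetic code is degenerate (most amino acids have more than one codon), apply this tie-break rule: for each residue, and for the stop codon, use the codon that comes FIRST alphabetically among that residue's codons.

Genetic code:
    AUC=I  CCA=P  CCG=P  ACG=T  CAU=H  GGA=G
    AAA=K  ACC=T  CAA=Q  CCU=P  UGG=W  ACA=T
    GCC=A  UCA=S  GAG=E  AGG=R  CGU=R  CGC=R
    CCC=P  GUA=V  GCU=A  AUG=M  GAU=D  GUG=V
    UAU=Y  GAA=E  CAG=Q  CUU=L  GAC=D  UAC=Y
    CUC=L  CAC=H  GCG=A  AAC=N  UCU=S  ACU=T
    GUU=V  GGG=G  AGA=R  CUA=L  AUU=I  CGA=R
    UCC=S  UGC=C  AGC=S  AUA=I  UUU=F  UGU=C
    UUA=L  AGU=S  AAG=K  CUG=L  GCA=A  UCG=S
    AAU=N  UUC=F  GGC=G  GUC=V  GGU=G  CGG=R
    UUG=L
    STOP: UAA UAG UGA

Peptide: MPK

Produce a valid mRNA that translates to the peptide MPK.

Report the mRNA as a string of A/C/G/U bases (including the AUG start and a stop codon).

Answer: mRNA: AUGCCAAAAUAA

Derivation:
residue 1: M -> AUG (start codon)
residue 2: P codons sorted = CCA,CCC,CCG,CCU -> pick first = CCA
residue 3: K codons sorted = AAA,AAG -> pick first = AAA
terminator: stop codons sorted = UAA,UAG,UGA -> pick first = UAA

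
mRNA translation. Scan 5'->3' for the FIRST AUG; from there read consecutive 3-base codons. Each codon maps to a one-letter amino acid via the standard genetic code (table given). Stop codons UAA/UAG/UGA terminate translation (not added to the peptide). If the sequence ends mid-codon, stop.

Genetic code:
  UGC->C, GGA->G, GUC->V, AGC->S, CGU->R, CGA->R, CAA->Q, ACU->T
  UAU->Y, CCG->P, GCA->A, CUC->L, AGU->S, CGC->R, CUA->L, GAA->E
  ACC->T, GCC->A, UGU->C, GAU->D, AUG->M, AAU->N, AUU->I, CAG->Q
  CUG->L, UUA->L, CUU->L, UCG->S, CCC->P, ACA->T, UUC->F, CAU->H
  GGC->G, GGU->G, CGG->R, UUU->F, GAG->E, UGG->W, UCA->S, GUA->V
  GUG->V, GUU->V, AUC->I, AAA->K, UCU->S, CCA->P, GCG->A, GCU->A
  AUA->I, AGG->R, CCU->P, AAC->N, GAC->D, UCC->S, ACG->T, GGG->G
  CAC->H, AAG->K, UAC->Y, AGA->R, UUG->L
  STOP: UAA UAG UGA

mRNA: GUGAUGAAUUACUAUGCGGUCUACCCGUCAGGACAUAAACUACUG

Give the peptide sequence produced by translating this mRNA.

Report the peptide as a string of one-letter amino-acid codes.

Answer: MNYYAVYPSGHKLL

Derivation:
start AUG at pos 3
pos 3: AUG -> M; peptide=M
pos 6: AAU -> N; peptide=MN
pos 9: UAC -> Y; peptide=MNY
pos 12: UAU -> Y; peptide=MNYY
pos 15: GCG -> A; peptide=MNYYA
pos 18: GUC -> V; peptide=MNYYAV
pos 21: UAC -> Y; peptide=MNYYAVY
pos 24: CCG -> P; peptide=MNYYAVYP
pos 27: UCA -> S; peptide=MNYYAVYPS
pos 30: GGA -> G; peptide=MNYYAVYPSG
pos 33: CAU -> H; peptide=MNYYAVYPSGH
pos 36: AAA -> K; peptide=MNYYAVYPSGHK
pos 39: CUA -> L; peptide=MNYYAVYPSGHKL
pos 42: CUG -> L; peptide=MNYYAVYPSGHKLL
pos 45: only 0 nt remain (<3), stop (end of mRNA)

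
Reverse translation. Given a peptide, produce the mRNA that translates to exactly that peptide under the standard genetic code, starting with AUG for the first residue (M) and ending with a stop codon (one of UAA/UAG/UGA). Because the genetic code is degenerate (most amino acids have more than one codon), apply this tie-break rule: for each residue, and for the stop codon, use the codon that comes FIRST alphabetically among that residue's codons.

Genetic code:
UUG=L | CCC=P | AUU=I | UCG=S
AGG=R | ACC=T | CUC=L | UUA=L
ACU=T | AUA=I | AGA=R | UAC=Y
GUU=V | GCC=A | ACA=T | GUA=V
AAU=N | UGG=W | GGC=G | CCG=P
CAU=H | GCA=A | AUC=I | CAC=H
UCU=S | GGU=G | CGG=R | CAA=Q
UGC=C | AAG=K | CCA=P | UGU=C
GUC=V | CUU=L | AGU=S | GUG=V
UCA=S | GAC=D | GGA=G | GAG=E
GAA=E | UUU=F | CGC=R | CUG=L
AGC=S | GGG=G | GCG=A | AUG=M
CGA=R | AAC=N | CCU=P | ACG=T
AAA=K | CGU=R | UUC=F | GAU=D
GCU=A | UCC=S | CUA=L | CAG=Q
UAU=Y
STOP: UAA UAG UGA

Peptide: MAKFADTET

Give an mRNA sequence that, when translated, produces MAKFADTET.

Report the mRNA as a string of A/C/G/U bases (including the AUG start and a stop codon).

Answer: mRNA: AUGGCAAAAUUCGCAGACACAGAAACAUAA

Derivation:
residue 1: M -> AUG (start codon)
residue 2: A codons sorted = GCA,GCC,GCG,GCU -> pick first = GCA
residue 3: K codons sorted = AAA,AAG -> pick first = AAA
residue 4: F codons sorted = UUC,UUU -> pick first = UUC
residue 5: A codons sorted = GCA,GCC,GCG,GCU -> pick first = GCA
residue 6: D codons sorted = GAC,GAU -> pick first = GAC
residue 7: T codons sorted = ACA,ACC,ACG,ACU -> pick first = ACA
residue 8: E codons sorted = GAA,GAG -> pick first = GAA
residue 9: T codons sorted = ACA,ACC,ACG,ACU -> pick first = ACA
terminator: stop codons sorted = UAA,UAG,UGA -> pick first = UAA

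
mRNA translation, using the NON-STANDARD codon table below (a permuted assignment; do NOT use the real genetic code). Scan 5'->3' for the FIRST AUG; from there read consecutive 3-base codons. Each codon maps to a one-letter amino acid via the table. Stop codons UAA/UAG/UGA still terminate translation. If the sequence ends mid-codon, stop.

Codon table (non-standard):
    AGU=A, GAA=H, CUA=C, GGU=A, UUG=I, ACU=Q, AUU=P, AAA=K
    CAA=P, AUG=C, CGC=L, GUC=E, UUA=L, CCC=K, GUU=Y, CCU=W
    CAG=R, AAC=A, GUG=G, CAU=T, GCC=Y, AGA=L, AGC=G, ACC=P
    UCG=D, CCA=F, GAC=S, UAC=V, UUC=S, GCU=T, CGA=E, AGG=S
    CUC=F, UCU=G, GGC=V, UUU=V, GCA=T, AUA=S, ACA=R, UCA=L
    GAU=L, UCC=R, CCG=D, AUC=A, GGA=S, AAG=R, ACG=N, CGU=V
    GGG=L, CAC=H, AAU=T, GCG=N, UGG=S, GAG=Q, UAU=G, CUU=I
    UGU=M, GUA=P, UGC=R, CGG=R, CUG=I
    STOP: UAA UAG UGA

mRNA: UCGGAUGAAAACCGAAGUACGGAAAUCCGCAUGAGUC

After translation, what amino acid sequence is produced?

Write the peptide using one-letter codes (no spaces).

start AUG at pos 4
pos 4: AUG -> C; peptide=C
pos 7: AAA -> K; peptide=CK
pos 10: ACC -> P; peptide=CKP
pos 13: GAA -> H; peptide=CKPH
pos 16: GUA -> P; peptide=CKPHP
pos 19: CGG -> R; peptide=CKPHPR
pos 22: AAA -> K; peptide=CKPHPRK
pos 25: UCC -> R; peptide=CKPHPRKR
pos 28: GCA -> T; peptide=CKPHPRKRT
pos 31: UGA -> STOP

Answer: CKPHPRKRT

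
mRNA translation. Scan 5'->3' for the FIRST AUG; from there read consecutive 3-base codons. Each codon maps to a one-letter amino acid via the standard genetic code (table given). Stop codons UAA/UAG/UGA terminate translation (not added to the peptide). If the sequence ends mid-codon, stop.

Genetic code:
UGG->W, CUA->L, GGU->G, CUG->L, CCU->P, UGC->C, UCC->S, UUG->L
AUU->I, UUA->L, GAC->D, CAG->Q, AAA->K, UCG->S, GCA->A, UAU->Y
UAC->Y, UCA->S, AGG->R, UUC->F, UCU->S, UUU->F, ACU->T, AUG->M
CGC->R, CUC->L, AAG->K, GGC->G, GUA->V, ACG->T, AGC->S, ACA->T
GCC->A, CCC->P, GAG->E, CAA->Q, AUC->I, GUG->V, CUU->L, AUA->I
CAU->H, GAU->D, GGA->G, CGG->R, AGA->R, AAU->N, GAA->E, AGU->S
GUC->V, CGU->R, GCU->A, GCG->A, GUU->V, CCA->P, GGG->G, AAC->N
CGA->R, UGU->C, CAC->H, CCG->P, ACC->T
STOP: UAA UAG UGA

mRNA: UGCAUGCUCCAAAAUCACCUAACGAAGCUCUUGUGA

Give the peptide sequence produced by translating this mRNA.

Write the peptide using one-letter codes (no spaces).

start AUG at pos 3
pos 3: AUG -> M; peptide=M
pos 6: CUC -> L; peptide=ML
pos 9: CAA -> Q; peptide=MLQ
pos 12: AAU -> N; peptide=MLQN
pos 15: CAC -> H; peptide=MLQNH
pos 18: CUA -> L; peptide=MLQNHL
pos 21: ACG -> T; peptide=MLQNHLT
pos 24: AAG -> K; peptide=MLQNHLTK
pos 27: CUC -> L; peptide=MLQNHLTKL
pos 30: UUG -> L; peptide=MLQNHLTKLL
pos 33: UGA -> STOP

Answer: MLQNHLTKLL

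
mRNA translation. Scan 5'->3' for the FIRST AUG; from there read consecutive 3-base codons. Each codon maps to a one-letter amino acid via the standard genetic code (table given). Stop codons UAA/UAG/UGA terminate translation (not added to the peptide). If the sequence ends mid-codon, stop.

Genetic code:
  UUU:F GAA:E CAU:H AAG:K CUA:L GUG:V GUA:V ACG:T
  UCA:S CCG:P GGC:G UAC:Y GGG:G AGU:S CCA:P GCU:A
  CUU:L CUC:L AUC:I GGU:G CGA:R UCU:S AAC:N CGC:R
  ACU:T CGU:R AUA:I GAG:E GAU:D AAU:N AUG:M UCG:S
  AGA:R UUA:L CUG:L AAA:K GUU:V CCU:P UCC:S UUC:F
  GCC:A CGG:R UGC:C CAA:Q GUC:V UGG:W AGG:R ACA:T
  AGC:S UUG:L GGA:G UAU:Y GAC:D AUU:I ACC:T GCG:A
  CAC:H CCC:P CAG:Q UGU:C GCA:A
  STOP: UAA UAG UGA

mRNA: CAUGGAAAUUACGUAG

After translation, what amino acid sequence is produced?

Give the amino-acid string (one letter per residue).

Answer: MEIT

Derivation:
start AUG at pos 1
pos 1: AUG -> M; peptide=M
pos 4: GAA -> E; peptide=ME
pos 7: AUU -> I; peptide=MEI
pos 10: ACG -> T; peptide=MEIT
pos 13: UAG -> STOP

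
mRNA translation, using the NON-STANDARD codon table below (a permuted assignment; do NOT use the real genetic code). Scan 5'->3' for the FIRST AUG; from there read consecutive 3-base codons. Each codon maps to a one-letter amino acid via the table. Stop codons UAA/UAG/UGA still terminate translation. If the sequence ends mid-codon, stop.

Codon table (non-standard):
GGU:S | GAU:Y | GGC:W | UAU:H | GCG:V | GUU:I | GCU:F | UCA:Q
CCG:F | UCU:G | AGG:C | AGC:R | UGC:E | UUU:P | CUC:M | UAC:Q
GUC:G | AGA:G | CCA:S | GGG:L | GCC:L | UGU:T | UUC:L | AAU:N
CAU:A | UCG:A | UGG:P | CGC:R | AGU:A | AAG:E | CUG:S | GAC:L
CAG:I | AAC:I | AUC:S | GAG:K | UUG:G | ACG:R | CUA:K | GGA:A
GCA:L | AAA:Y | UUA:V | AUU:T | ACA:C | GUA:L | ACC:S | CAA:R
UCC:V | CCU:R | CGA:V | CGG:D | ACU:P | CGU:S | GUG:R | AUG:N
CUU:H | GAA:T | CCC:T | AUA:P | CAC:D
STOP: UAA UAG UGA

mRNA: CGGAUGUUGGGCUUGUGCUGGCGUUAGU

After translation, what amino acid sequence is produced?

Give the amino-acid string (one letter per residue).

start AUG at pos 3
pos 3: AUG -> N; peptide=N
pos 6: UUG -> G; peptide=NG
pos 9: GGC -> W; peptide=NGW
pos 12: UUG -> G; peptide=NGWG
pos 15: UGC -> E; peptide=NGWGE
pos 18: UGG -> P; peptide=NGWGEP
pos 21: CGU -> S; peptide=NGWGEPS
pos 24: UAG -> STOP

Answer: NGWGEPS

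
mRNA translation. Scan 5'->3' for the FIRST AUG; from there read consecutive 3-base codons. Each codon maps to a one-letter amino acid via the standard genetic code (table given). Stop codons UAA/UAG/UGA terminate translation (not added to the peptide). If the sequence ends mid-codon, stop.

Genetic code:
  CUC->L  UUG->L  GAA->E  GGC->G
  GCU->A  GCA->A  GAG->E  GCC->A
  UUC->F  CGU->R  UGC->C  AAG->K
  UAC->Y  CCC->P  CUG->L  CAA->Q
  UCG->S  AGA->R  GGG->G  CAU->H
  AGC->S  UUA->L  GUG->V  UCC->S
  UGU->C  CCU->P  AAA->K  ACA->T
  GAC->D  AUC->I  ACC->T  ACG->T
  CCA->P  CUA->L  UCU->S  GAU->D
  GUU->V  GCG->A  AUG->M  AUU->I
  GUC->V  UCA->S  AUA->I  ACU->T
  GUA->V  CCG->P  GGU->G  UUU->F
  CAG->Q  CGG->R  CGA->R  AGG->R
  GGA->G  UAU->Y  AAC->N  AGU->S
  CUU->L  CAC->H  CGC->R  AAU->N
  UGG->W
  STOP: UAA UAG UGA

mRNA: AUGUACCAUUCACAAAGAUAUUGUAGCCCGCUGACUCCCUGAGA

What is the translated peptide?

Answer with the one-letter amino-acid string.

Answer: MYHSQRYCSPLTP

Derivation:
start AUG at pos 0
pos 0: AUG -> M; peptide=M
pos 3: UAC -> Y; peptide=MY
pos 6: CAU -> H; peptide=MYH
pos 9: UCA -> S; peptide=MYHS
pos 12: CAA -> Q; peptide=MYHSQ
pos 15: AGA -> R; peptide=MYHSQR
pos 18: UAU -> Y; peptide=MYHSQRY
pos 21: UGU -> C; peptide=MYHSQRYC
pos 24: AGC -> S; peptide=MYHSQRYCS
pos 27: CCG -> P; peptide=MYHSQRYCSP
pos 30: CUG -> L; peptide=MYHSQRYCSPL
pos 33: ACU -> T; peptide=MYHSQRYCSPLT
pos 36: CCC -> P; peptide=MYHSQRYCSPLTP
pos 39: UGA -> STOP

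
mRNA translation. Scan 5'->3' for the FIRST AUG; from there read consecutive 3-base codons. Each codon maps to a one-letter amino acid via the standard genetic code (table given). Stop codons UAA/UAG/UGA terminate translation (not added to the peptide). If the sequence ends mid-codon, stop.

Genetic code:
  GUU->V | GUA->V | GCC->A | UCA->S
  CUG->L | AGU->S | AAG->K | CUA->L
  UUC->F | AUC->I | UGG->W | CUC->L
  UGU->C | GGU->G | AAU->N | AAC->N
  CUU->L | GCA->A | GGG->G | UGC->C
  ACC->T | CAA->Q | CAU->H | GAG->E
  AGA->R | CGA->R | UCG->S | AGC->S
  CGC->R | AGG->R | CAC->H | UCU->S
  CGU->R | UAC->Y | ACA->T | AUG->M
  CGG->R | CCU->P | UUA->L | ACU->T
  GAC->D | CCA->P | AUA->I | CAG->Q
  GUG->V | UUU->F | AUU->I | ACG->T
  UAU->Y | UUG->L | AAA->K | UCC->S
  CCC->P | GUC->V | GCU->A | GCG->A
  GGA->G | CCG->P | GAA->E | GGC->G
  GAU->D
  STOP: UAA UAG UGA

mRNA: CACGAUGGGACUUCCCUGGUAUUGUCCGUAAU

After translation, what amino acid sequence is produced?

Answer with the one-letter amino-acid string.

start AUG at pos 4
pos 4: AUG -> M; peptide=M
pos 7: GGA -> G; peptide=MG
pos 10: CUU -> L; peptide=MGL
pos 13: CCC -> P; peptide=MGLP
pos 16: UGG -> W; peptide=MGLPW
pos 19: UAU -> Y; peptide=MGLPWY
pos 22: UGU -> C; peptide=MGLPWYC
pos 25: CCG -> P; peptide=MGLPWYCP
pos 28: UAA -> STOP

Answer: MGLPWYCP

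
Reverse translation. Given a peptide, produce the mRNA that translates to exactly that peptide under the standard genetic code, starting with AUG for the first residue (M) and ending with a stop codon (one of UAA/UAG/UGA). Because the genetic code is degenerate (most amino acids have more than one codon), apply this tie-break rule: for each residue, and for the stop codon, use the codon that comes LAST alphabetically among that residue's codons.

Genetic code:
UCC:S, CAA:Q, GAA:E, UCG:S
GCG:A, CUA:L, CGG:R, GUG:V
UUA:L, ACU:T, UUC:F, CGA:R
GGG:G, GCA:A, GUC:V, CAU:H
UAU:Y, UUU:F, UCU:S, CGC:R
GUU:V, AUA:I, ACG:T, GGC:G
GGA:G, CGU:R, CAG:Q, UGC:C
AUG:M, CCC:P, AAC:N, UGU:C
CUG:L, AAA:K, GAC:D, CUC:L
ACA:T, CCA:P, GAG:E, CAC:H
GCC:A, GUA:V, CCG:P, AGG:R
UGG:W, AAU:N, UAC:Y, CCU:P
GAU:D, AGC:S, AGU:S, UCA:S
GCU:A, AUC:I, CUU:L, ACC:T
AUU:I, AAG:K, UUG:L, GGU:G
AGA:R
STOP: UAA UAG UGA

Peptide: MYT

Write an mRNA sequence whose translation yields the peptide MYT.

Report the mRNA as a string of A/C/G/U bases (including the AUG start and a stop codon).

residue 1: M -> AUG (start codon)
residue 2: Y codons sorted = UAC,UAU -> pick last = UAU
residue 3: T codons sorted = ACA,ACC,ACG,ACU -> pick last = ACU
terminator: stop codons sorted = UAA,UAG,UGA -> pick last = UGA

Answer: mRNA: AUGUAUACUUGA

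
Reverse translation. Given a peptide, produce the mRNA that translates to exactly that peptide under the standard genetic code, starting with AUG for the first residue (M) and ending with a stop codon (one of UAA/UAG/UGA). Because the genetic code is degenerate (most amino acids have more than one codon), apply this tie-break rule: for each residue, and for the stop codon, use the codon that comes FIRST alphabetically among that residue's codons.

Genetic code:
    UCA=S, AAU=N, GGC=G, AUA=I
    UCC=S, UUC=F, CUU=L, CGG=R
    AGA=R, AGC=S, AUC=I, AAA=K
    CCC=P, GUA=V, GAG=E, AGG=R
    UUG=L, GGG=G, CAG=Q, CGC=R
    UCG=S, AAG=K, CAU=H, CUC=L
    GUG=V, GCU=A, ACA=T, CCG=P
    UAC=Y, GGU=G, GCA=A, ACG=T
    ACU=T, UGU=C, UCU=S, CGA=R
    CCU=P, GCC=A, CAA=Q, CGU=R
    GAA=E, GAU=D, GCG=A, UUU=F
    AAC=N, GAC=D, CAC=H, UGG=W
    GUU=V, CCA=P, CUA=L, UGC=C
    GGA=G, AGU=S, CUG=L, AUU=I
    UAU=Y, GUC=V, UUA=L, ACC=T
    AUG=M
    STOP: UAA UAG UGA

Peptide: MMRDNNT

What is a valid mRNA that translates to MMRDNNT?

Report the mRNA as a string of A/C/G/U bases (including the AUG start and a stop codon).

residue 1: M -> AUG (start codon)
residue 2: M -> AUG (only codon)
residue 3: R codons sorted = AGA,AGG,CGA,CGC,CGG,CGU -> pick first = AGA
residue 4: D codons sorted = GAC,GAU -> pick first = GAC
residue 5: N codons sorted = AAC,AAU -> pick first = AAC
residue 6: N codons sorted = AAC,AAU -> pick first = AAC
residue 7: T codons sorted = ACA,ACC,ACG,ACU -> pick first = ACA
terminator: stop codons sorted = UAA,UAG,UGA -> pick first = UAA

Answer: mRNA: AUGAUGAGAGACAACAACACAUAA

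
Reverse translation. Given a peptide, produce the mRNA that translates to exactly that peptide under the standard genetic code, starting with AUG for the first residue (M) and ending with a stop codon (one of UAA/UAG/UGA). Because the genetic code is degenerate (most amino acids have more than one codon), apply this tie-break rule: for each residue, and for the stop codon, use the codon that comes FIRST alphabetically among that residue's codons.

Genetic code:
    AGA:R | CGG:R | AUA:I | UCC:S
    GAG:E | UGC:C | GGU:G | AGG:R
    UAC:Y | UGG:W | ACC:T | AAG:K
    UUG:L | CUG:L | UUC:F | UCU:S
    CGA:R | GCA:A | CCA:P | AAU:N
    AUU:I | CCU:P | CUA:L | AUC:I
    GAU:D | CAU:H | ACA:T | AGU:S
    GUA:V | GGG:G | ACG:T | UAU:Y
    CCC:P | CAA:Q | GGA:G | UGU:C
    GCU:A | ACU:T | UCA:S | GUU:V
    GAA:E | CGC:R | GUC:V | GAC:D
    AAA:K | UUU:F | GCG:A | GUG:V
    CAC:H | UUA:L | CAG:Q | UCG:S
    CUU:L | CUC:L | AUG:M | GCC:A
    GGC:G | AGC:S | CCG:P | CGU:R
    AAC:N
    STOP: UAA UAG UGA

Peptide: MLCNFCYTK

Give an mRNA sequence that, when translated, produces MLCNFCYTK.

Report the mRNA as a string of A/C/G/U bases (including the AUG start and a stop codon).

residue 1: M -> AUG (start codon)
residue 2: L codons sorted = CUA,CUC,CUG,CUU,UUA,UUG -> pick first = CUA
residue 3: C codons sorted = UGC,UGU -> pick first = UGC
residue 4: N codons sorted = AAC,AAU -> pick first = AAC
residue 5: F codons sorted = UUC,UUU -> pick first = UUC
residue 6: C codons sorted = UGC,UGU -> pick first = UGC
residue 7: Y codons sorted = UAC,UAU -> pick first = UAC
residue 8: T codons sorted = ACA,ACC,ACG,ACU -> pick first = ACA
residue 9: K codons sorted = AAA,AAG -> pick first = AAA
terminator: stop codons sorted = UAA,UAG,UGA -> pick first = UAA

Answer: mRNA: AUGCUAUGCAACUUCUGCUACACAAAAUAA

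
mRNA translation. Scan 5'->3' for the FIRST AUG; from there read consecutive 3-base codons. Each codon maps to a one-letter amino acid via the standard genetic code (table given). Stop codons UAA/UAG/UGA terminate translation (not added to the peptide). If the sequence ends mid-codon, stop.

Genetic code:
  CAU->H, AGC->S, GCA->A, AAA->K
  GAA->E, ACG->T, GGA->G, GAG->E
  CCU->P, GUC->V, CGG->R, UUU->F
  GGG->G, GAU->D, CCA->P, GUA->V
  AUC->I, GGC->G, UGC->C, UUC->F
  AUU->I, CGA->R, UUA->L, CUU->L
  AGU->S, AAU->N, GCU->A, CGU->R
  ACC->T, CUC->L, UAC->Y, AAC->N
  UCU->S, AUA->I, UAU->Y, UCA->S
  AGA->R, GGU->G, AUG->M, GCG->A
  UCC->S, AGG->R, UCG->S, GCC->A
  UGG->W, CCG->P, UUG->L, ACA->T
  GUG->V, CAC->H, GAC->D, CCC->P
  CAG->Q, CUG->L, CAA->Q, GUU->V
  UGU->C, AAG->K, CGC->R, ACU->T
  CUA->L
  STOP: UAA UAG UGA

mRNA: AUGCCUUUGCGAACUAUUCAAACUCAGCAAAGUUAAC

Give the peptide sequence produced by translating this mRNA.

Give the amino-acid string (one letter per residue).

start AUG at pos 0
pos 0: AUG -> M; peptide=M
pos 3: CCU -> P; peptide=MP
pos 6: UUG -> L; peptide=MPL
pos 9: CGA -> R; peptide=MPLR
pos 12: ACU -> T; peptide=MPLRT
pos 15: AUU -> I; peptide=MPLRTI
pos 18: CAA -> Q; peptide=MPLRTIQ
pos 21: ACU -> T; peptide=MPLRTIQT
pos 24: CAG -> Q; peptide=MPLRTIQTQ
pos 27: CAA -> Q; peptide=MPLRTIQTQQ
pos 30: AGU -> S; peptide=MPLRTIQTQQS
pos 33: UAA -> STOP

Answer: MPLRTIQTQQS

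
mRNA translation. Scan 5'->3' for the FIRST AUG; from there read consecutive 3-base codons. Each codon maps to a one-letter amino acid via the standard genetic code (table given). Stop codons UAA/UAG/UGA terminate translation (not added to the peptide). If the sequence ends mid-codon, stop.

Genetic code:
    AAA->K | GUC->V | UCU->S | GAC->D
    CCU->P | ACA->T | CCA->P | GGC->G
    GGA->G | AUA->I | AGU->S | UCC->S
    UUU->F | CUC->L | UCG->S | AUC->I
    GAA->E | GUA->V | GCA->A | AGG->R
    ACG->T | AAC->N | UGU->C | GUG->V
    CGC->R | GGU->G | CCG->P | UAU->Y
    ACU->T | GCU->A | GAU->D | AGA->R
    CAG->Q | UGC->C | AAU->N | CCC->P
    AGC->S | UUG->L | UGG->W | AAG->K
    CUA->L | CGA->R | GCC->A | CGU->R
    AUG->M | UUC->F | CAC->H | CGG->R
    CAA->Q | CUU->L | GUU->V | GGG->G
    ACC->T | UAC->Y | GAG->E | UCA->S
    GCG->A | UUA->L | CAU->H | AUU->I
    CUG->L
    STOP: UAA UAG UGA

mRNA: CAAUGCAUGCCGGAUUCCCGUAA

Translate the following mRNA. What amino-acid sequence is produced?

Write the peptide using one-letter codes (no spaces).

Answer: MHAGFP

Derivation:
start AUG at pos 2
pos 2: AUG -> M; peptide=M
pos 5: CAU -> H; peptide=MH
pos 8: GCC -> A; peptide=MHA
pos 11: GGA -> G; peptide=MHAG
pos 14: UUC -> F; peptide=MHAGF
pos 17: CCG -> P; peptide=MHAGFP
pos 20: UAA -> STOP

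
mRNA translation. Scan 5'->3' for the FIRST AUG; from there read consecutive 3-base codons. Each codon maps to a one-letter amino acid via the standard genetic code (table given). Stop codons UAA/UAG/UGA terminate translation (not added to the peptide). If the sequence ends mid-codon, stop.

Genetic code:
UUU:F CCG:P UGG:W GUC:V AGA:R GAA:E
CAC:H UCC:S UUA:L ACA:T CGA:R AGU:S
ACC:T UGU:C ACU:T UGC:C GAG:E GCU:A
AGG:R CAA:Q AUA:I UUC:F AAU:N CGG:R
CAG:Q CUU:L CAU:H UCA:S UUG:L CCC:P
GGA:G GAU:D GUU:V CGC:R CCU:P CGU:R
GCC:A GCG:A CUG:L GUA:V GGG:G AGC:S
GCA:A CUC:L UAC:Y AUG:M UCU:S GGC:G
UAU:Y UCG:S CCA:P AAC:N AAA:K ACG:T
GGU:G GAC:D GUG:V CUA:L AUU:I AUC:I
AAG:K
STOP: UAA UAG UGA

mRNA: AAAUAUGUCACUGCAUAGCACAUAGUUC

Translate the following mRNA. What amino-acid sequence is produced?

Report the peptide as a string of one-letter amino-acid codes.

start AUG at pos 4
pos 4: AUG -> M; peptide=M
pos 7: UCA -> S; peptide=MS
pos 10: CUG -> L; peptide=MSL
pos 13: CAU -> H; peptide=MSLH
pos 16: AGC -> S; peptide=MSLHS
pos 19: ACA -> T; peptide=MSLHST
pos 22: UAG -> STOP

Answer: MSLHST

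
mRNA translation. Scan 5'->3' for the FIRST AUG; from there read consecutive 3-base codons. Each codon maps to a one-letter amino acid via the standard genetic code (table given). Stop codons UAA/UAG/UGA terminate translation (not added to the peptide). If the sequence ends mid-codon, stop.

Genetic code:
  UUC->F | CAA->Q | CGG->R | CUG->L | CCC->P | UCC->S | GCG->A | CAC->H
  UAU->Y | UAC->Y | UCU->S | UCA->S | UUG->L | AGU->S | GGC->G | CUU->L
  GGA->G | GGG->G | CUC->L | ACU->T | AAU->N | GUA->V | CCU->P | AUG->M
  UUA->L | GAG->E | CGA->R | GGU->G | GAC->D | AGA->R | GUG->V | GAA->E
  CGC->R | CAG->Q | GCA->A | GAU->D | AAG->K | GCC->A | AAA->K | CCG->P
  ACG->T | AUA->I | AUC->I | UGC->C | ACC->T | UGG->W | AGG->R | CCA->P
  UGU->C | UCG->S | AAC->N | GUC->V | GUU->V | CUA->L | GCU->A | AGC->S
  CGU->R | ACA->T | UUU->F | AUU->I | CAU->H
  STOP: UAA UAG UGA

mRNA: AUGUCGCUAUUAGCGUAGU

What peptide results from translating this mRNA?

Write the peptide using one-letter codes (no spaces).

Answer: MSLLA

Derivation:
start AUG at pos 0
pos 0: AUG -> M; peptide=M
pos 3: UCG -> S; peptide=MS
pos 6: CUA -> L; peptide=MSL
pos 9: UUA -> L; peptide=MSLL
pos 12: GCG -> A; peptide=MSLLA
pos 15: UAG -> STOP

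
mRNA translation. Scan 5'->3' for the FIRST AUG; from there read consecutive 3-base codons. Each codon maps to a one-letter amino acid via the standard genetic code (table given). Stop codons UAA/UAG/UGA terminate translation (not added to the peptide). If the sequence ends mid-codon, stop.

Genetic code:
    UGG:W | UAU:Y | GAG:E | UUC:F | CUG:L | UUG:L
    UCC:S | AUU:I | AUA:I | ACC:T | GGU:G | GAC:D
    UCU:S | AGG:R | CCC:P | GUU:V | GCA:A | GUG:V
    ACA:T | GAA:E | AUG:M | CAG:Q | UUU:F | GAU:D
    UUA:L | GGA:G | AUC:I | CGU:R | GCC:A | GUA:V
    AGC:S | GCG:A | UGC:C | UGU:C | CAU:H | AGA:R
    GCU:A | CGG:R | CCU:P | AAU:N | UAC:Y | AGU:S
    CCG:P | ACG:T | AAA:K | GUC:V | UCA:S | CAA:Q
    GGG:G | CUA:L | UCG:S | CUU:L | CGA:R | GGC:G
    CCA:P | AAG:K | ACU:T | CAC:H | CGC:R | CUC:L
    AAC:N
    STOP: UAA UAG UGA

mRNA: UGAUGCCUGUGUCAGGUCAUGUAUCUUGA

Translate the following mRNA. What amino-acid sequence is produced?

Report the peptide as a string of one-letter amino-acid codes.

Answer: MPVSGHVS

Derivation:
start AUG at pos 2
pos 2: AUG -> M; peptide=M
pos 5: CCU -> P; peptide=MP
pos 8: GUG -> V; peptide=MPV
pos 11: UCA -> S; peptide=MPVS
pos 14: GGU -> G; peptide=MPVSG
pos 17: CAU -> H; peptide=MPVSGH
pos 20: GUA -> V; peptide=MPVSGHV
pos 23: UCU -> S; peptide=MPVSGHVS
pos 26: UGA -> STOP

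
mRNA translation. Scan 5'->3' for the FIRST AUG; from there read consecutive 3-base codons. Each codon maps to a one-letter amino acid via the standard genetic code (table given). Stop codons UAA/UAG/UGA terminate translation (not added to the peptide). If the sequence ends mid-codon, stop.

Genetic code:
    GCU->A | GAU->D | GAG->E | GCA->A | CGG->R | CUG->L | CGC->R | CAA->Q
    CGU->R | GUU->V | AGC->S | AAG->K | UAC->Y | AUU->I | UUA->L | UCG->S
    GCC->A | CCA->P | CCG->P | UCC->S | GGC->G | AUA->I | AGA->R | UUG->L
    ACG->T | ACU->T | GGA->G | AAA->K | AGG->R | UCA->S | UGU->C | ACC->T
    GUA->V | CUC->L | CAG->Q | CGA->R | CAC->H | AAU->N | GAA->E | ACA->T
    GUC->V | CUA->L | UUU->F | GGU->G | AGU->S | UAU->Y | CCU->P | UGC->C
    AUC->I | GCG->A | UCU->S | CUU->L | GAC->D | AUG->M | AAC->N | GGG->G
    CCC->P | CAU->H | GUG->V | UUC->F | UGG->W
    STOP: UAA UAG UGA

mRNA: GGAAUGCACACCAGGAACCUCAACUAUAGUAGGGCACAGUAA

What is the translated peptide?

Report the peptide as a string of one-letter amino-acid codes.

Answer: MHTRNLNYSRAQ

Derivation:
start AUG at pos 3
pos 3: AUG -> M; peptide=M
pos 6: CAC -> H; peptide=MH
pos 9: ACC -> T; peptide=MHT
pos 12: AGG -> R; peptide=MHTR
pos 15: AAC -> N; peptide=MHTRN
pos 18: CUC -> L; peptide=MHTRNL
pos 21: AAC -> N; peptide=MHTRNLN
pos 24: UAU -> Y; peptide=MHTRNLNY
pos 27: AGU -> S; peptide=MHTRNLNYS
pos 30: AGG -> R; peptide=MHTRNLNYSR
pos 33: GCA -> A; peptide=MHTRNLNYSRA
pos 36: CAG -> Q; peptide=MHTRNLNYSRAQ
pos 39: UAA -> STOP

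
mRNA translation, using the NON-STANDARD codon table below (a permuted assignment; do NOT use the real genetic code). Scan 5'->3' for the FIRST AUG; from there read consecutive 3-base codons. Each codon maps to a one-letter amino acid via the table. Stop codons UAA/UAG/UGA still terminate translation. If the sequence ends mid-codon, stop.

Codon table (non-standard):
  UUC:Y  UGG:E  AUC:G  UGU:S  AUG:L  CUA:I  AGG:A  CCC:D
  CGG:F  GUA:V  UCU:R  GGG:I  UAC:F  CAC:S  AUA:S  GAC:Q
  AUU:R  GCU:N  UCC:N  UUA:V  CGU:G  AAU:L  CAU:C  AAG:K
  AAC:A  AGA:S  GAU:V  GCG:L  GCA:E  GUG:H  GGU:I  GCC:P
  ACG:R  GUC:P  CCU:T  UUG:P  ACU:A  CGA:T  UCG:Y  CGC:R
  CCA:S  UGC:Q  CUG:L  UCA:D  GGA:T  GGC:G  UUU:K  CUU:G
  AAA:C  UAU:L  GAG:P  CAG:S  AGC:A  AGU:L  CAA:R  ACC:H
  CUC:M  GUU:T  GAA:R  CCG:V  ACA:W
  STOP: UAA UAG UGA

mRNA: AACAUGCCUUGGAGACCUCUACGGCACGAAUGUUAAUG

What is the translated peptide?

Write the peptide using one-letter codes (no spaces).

start AUG at pos 3
pos 3: AUG -> L; peptide=L
pos 6: CCU -> T; peptide=LT
pos 9: UGG -> E; peptide=LTE
pos 12: AGA -> S; peptide=LTES
pos 15: CCU -> T; peptide=LTEST
pos 18: CUA -> I; peptide=LTESTI
pos 21: CGG -> F; peptide=LTESTIF
pos 24: CAC -> S; peptide=LTESTIFS
pos 27: GAA -> R; peptide=LTESTIFSR
pos 30: UGU -> S; peptide=LTESTIFSRS
pos 33: UAA -> STOP

Answer: LTESTIFSRS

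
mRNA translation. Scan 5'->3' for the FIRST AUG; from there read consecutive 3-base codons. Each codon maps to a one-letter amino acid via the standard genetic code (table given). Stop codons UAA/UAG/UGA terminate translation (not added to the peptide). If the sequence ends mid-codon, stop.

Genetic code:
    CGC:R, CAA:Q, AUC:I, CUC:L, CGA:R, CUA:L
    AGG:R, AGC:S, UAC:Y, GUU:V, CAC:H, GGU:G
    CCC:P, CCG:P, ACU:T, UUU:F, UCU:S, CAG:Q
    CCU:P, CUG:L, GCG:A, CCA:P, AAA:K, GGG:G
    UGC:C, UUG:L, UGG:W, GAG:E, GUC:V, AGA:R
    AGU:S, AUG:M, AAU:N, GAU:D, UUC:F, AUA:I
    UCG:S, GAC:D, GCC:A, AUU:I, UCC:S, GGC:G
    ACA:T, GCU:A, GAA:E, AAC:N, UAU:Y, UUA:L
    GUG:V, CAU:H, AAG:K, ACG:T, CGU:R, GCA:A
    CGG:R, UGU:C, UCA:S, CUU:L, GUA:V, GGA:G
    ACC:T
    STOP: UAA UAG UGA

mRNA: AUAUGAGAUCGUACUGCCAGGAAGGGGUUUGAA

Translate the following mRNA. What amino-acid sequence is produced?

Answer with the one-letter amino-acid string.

Answer: MRSYCQEGV

Derivation:
start AUG at pos 2
pos 2: AUG -> M; peptide=M
pos 5: AGA -> R; peptide=MR
pos 8: UCG -> S; peptide=MRS
pos 11: UAC -> Y; peptide=MRSY
pos 14: UGC -> C; peptide=MRSYC
pos 17: CAG -> Q; peptide=MRSYCQ
pos 20: GAA -> E; peptide=MRSYCQE
pos 23: GGG -> G; peptide=MRSYCQEG
pos 26: GUU -> V; peptide=MRSYCQEGV
pos 29: UGA -> STOP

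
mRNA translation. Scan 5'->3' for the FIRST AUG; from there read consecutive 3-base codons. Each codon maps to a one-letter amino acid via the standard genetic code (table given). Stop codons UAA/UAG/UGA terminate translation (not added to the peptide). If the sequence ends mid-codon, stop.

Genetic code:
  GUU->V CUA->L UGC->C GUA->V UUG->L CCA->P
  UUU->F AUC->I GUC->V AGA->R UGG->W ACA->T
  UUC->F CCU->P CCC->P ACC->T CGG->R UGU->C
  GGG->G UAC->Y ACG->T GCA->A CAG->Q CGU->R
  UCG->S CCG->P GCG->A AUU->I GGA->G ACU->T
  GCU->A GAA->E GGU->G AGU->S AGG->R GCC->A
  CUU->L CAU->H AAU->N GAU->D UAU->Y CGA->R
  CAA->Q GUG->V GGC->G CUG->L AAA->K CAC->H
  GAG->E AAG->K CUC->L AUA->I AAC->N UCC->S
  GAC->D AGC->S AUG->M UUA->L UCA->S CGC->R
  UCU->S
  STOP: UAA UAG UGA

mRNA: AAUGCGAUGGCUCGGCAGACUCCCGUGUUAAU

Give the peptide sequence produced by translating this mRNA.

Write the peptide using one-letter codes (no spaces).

start AUG at pos 1
pos 1: AUG -> M; peptide=M
pos 4: CGA -> R; peptide=MR
pos 7: UGG -> W; peptide=MRW
pos 10: CUC -> L; peptide=MRWL
pos 13: GGC -> G; peptide=MRWLG
pos 16: AGA -> R; peptide=MRWLGR
pos 19: CUC -> L; peptide=MRWLGRL
pos 22: CCG -> P; peptide=MRWLGRLP
pos 25: UGU -> C; peptide=MRWLGRLPC
pos 28: UAA -> STOP

Answer: MRWLGRLPC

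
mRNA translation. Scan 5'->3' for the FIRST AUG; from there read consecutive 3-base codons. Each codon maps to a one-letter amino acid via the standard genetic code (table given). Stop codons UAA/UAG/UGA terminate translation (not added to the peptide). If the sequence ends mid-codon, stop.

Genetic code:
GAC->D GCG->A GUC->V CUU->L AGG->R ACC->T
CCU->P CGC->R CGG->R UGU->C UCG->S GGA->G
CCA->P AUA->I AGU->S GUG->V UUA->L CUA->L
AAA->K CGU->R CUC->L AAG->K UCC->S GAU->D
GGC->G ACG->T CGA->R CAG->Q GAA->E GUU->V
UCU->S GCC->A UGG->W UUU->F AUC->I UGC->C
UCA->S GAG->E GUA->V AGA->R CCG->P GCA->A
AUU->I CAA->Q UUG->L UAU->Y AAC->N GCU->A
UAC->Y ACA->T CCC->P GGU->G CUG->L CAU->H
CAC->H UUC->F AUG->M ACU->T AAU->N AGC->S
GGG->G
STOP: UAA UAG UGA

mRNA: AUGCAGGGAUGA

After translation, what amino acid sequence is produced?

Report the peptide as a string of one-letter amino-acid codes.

start AUG at pos 0
pos 0: AUG -> M; peptide=M
pos 3: CAG -> Q; peptide=MQ
pos 6: GGA -> G; peptide=MQG
pos 9: UGA -> STOP

Answer: MQG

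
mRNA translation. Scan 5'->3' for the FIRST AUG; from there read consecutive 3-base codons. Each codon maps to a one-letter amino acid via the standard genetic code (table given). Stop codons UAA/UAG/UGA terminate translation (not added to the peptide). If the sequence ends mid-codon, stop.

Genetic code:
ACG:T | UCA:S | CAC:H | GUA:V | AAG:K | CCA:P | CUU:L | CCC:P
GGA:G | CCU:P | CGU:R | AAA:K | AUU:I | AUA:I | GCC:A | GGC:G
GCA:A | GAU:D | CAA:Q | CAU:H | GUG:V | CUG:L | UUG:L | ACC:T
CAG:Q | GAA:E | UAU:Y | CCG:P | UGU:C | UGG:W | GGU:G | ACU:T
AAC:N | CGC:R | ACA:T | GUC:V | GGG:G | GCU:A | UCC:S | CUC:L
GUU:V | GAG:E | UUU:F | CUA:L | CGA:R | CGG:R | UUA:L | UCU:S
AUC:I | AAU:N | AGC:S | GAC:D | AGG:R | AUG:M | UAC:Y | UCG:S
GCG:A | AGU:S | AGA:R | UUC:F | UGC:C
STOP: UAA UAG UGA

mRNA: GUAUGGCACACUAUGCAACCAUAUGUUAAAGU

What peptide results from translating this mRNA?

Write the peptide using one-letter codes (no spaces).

start AUG at pos 2
pos 2: AUG -> M; peptide=M
pos 5: GCA -> A; peptide=MA
pos 8: CAC -> H; peptide=MAH
pos 11: UAU -> Y; peptide=MAHY
pos 14: GCA -> A; peptide=MAHYA
pos 17: ACC -> T; peptide=MAHYAT
pos 20: AUA -> I; peptide=MAHYATI
pos 23: UGU -> C; peptide=MAHYATIC
pos 26: UAA -> STOP

Answer: MAHYATIC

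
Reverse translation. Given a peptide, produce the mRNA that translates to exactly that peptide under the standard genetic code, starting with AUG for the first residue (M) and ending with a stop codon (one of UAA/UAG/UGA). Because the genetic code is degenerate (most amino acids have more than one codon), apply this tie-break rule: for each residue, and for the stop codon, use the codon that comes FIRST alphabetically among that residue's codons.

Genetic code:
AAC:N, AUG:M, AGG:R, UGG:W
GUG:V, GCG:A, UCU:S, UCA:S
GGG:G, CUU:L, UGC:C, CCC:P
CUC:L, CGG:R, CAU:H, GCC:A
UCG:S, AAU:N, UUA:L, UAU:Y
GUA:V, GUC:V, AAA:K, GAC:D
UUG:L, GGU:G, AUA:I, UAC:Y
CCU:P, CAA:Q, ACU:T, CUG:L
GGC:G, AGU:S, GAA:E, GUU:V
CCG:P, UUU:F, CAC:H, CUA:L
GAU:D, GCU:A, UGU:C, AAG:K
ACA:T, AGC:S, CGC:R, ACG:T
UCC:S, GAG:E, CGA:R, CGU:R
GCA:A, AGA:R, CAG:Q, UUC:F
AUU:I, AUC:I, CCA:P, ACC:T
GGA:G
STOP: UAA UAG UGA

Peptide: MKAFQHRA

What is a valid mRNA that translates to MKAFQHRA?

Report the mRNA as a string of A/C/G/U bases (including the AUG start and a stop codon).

Answer: mRNA: AUGAAAGCAUUCCAACACAGAGCAUAA

Derivation:
residue 1: M -> AUG (start codon)
residue 2: K codons sorted = AAA,AAG -> pick first = AAA
residue 3: A codons sorted = GCA,GCC,GCG,GCU -> pick first = GCA
residue 4: F codons sorted = UUC,UUU -> pick first = UUC
residue 5: Q codons sorted = CAA,CAG -> pick first = CAA
residue 6: H codons sorted = CAC,CAU -> pick first = CAC
residue 7: R codons sorted = AGA,AGG,CGA,CGC,CGG,CGU -> pick first = AGA
residue 8: A codons sorted = GCA,GCC,GCG,GCU -> pick first = GCA
terminator: stop codons sorted = UAA,UAG,UGA -> pick first = UAA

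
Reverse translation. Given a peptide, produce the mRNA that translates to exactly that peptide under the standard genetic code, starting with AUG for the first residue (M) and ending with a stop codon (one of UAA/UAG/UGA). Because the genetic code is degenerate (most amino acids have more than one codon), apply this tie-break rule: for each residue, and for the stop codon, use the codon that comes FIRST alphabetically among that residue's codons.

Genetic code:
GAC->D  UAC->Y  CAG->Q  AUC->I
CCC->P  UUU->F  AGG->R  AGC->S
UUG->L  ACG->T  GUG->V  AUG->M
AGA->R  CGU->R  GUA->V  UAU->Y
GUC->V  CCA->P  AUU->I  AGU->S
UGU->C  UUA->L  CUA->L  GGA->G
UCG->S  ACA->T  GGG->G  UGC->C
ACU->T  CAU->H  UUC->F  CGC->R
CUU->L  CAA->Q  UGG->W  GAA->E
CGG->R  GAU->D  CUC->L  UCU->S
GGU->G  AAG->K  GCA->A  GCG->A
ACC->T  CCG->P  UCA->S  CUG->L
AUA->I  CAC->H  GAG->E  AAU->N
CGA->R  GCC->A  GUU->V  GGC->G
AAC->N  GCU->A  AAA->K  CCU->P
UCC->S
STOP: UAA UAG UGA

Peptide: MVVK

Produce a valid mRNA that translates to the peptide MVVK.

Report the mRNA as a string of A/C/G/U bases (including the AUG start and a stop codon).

Answer: mRNA: AUGGUAGUAAAAUAA

Derivation:
residue 1: M -> AUG (start codon)
residue 2: V codons sorted = GUA,GUC,GUG,GUU -> pick first = GUA
residue 3: V codons sorted = GUA,GUC,GUG,GUU -> pick first = GUA
residue 4: K codons sorted = AAA,AAG -> pick first = AAA
terminator: stop codons sorted = UAA,UAG,UGA -> pick first = UAA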